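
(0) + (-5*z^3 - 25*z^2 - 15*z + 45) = -5*z^3 - 25*z^2 - 15*z + 45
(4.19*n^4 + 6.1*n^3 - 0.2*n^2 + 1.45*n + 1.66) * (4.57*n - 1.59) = 19.1483*n^5 + 21.2149*n^4 - 10.613*n^3 + 6.9445*n^2 + 5.2807*n - 2.6394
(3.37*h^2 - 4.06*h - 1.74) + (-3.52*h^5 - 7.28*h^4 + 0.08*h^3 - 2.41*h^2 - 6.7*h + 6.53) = -3.52*h^5 - 7.28*h^4 + 0.08*h^3 + 0.96*h^2 - 10.76*h + 4.79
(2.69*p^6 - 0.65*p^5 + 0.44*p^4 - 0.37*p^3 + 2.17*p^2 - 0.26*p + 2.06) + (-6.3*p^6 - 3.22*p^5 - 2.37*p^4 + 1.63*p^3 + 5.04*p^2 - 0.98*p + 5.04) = -3.61*p^6 - 3.87*p^5 - 1.93*p^4 + 1.26*p^3 + 7.21*p^2 - 1.24*p + 7.1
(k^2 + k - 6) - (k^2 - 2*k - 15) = 3*k + 9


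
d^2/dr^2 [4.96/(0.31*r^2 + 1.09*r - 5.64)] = (-0.953312*r^2 - 3.351968*r + 4.96*(0.62*r + 1.09)*(1.24*r + 2.18) + 17.344128)/(0.31*r^2 + 1.09*r - 5.64)^3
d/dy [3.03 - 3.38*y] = -3.38000000000000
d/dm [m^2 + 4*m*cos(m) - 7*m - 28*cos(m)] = -4*m*sin(m) + 2*m + 28*sin(m) + 4*cos(m) - 7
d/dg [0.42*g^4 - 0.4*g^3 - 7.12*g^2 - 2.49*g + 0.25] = 1.68*g^3 - 1.2*g^2 - 14.24*g - 2.49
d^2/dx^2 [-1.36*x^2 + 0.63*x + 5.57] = -2.72000000000000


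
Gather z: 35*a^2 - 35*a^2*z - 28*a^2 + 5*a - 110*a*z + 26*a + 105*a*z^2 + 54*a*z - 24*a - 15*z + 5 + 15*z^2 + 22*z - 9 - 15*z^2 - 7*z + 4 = 7*a^2 + 105*a*z^2 + 7*a + z*(-35*a^2 - 56*a)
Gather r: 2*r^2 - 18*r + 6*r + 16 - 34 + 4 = 2*r^2 - 12*r - 14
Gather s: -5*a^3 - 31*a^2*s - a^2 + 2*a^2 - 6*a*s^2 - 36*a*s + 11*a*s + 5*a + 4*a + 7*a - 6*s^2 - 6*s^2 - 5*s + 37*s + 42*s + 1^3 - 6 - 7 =-5*a^3 + a^2 + 16*a + s^2*(-6*a - 12) + s*(-31*a^2 - 25*a + 74) - 12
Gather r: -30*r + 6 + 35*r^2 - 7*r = 35*r^2 - 37*r + 6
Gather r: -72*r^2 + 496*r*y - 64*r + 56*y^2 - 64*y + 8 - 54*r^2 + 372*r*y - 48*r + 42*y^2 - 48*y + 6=-126*r^2 + r*(868*y - 112) + 98*y^2 - 112*y + 14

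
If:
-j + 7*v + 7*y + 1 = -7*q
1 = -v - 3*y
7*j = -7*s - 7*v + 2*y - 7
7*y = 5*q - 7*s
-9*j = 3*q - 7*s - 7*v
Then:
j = -365/629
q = 475/629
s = 2417/4403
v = -611/629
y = -6/629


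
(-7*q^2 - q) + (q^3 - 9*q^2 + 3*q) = q^3 - 16*q^2 + 2*q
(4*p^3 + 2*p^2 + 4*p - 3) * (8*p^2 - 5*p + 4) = 32*p^5 - 4*p^4 + 38*p^3 - 36*p^2 + 31*p - 12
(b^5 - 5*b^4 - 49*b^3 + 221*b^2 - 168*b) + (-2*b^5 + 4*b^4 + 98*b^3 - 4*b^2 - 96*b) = -b^5 - b^4 + 49*b^3 + 217*b^2 - 264*b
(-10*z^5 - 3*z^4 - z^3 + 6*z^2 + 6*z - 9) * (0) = 0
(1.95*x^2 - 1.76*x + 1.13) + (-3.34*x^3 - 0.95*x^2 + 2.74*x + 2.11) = -3.34*x^3 + 1.0*x^2 + 0.98*x + 3.24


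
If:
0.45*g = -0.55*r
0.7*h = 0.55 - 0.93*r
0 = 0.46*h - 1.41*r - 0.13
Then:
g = -0.14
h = 0.63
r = 0.11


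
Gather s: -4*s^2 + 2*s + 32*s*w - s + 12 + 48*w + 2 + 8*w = -4*s^2 + s*(32*w + 1) + 56*w + 14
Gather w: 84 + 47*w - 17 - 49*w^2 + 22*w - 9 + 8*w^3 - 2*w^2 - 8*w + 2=8*w^3 - 51*w^2 + 61*w + 60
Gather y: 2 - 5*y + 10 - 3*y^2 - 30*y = -3*y^2 - 35*y + 12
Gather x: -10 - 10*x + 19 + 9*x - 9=-x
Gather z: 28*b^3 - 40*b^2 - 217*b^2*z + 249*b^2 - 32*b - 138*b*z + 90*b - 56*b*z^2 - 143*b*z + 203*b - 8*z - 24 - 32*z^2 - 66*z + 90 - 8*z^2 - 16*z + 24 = 28*b^3 + 209*b^2 + 261*b + z^2*(-56*b - 40) + z*(-217*b^2 - 281*b - 90) + 90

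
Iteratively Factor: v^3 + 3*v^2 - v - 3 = (v + 1)*(v^2 + 2*v - 3) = (v - 1)*(v + 1)*(v + 3)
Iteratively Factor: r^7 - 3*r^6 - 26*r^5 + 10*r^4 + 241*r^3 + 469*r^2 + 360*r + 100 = (r + 2)*(r^6 - 5*r^5 - 16*r^4 + 42*r^3 + 157*r^2 + 155*r + 50) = (r + 1)*(r + 2)*(r^5 - 6*r^4 - 10*r^3 + 52*r^2 + 105*r + 50) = (r + 1)^2*(r + 2)*(r^4 - 7*r^3 - 3*r^2 + 55*r + 50) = (r - 5)*(r + 1)^2*(r + 2)*(r^3 - 2*r^2 - 13*r - 10) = (r - 5)*(r + 1)^3*(r + 2)*(r^2 - 3*r - 10) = (r - 5)^2*(r + 1)^3*(r + 2)*(r + 2)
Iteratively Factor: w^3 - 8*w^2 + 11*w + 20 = (w - 4)*(w^2 - 4*w - 5) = (w - 4)*(w + 1)*(w - 5)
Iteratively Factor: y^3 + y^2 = (y + 1)*(y^2) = y*(y + 1)*(y)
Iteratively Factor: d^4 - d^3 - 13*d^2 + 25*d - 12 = (d - 1)*(d^3 - 13*d + 12) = (d - 1)^2*(d^2 + d - 12) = (d - 1)^2*(d + 4)*(d - 3)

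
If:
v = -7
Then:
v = -7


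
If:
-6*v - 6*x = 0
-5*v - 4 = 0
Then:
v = -4/5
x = 4/5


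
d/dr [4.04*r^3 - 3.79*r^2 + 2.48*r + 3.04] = 12.12*r^2 - 7.58*r + 2.48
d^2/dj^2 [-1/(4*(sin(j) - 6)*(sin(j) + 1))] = (4*sin(j)^3 - 19*sin(j)^2 + 62*sin(j) - 62)/(4*(sin(j) - 6)^3*(sin(j) + 1)^2)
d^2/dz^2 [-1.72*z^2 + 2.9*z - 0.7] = -3.44000000000000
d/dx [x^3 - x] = 3*x^2 - 1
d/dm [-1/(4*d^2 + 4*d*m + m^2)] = 2*(2*d + m)/(4*d^2 + 4*d*m + m^2)^2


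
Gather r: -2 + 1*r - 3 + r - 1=2*r - 6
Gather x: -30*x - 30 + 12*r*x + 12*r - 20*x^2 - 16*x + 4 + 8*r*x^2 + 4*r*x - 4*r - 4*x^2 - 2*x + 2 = 8*r + x^2*(8*r - 24) + x*(16*r - 48) - 24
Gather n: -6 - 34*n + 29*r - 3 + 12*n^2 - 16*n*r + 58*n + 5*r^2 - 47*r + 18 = 12*n^2 + n*(24 - 16*r) + 5*r^2 - 18*r + 9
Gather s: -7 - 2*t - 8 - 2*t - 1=-4*t - 16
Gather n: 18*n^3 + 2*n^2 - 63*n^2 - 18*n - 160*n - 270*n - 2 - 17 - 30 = 18*n^3 - 61*n^2 - 448*n - 49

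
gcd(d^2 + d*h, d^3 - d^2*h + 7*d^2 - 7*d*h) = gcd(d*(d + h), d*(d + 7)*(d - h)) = d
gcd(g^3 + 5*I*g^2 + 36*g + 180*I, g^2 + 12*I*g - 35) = g + 5*I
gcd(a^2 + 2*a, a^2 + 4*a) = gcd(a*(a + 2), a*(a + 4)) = a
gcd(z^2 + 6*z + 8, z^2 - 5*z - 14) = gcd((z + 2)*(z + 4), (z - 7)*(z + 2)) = z + 2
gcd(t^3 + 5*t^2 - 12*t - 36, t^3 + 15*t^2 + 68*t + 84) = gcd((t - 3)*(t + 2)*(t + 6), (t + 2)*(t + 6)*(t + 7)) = t^2 + 8*t + 12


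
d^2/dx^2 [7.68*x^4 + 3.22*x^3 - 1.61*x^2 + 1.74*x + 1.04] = 92.16*x^2 + 19.32*x - 3.22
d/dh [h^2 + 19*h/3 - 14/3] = 2*h + 19/3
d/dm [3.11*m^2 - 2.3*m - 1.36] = 6.22*m - 2.3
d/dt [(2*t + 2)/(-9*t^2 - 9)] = 2*(-t^2 + 2*t*(t + 1) - 1)/(9*(t^2 + 1)^2)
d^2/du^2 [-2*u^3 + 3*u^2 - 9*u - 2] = 6 - 12*u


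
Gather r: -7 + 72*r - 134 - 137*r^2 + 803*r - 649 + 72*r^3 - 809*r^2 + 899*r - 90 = 72*r^3 - 946*r^2 + 1774*r - 880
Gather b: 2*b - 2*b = 0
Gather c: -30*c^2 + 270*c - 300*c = -30*c^2 - 30*c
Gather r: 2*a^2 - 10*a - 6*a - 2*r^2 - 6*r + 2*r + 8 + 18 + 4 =2*a^2 - 16*a - 2*r^2 - 4*r + 30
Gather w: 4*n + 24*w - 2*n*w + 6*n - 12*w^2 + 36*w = 10*n - 12*w^2 + w*(60 - 2*n)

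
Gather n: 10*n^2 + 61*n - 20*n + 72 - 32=10*n^2 + 41*n + 40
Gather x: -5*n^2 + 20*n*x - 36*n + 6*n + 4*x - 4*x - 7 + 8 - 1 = -5*n^2 + 20*n*x - 30*n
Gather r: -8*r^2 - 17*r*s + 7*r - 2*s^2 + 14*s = -8*r^2 + r*(7 - 17*s) - 2*s^2 + 14*s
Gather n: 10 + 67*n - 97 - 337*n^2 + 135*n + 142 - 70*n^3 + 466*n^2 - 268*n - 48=-70*n^3 + 129*n^2 - 66*n + 7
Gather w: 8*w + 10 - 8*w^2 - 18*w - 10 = -8*w^2 - 10*w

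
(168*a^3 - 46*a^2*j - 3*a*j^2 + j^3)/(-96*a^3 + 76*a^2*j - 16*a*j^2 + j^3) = (-28*a^2 + 3*a*j + j^2)/(16*a^2 - 10*a*j + j^2)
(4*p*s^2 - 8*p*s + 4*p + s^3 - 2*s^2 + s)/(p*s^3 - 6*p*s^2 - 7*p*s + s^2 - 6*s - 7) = (-4*p*s^2 + 8*p*s - 4*p - s^3 + 2*s^2 - s)/(-p*s^3 + 6*p*s^2 + 7*p*s - s^2 + 6*s + 7)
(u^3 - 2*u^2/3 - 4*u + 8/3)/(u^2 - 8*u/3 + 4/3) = u + 2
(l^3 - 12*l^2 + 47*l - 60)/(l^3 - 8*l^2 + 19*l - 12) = (l - 5)/(l - 1)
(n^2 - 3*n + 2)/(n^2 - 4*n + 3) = (n - 2)/(n - 3)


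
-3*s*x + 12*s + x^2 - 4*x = (-3*s + x)*(x - 4)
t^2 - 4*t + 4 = (t - 2)^2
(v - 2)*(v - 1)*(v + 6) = v^3 + 3*v^2 - 16*v + 12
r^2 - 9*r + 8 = (r - 8)*(r - 1)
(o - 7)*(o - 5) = o^2 - 12*o + 35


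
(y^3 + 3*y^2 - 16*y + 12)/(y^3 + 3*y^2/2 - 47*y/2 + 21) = 2*(y - 2)/(2*y - 7)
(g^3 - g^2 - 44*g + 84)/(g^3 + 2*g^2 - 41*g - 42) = (g - 2)/(g + 1)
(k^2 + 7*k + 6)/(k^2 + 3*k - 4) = (k^2 + 7*k + 6)/(k^2 + 3*k - 4)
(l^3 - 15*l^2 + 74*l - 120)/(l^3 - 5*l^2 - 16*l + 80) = (l - 6)/(l + 4)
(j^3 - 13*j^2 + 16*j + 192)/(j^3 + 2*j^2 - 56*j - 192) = (j^2 - 5*j - 24)/(j^2 + 10*j + 24)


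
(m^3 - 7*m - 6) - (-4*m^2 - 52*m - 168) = m^3 + 4*m^2 + 45*m + 162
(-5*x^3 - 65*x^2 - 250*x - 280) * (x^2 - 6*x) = -5*x^5 - 35*x^4 + 140*x^3 + 1220*x^2 + 1680*x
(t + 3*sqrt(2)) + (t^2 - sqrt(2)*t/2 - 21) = t^2 - sqrt(2)*t/2 + t - 21 + 3*sqrt(2)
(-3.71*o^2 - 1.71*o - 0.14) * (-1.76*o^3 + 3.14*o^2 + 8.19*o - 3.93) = 6.5296*o^5 - 8.6398*o^4 - 35.5079*o^3 + 0.135800000000001*o^2 + 5.5737*o + 0.5502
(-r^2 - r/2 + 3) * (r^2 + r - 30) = -r^4 - 3*r^3/2 + 65*r^2/2 + 18*r - 90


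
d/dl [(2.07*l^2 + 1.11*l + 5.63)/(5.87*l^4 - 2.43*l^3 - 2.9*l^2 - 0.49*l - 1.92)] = (-24.3018*l^5 - 14.517*l^4 - 126.7978*l^3 + 43.2474*l^2 + 24.7052*l + 0.6275)/(34.4569*l^8 - 28.5282*l^7 - 28.1411*l^6 + 8.3414*l^5 - 11.7494*l^4 + 12.1732*l^3 + 11.3761*l^2 + 1.8816*l + 3.6864)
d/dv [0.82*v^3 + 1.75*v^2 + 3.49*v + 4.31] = 2.46*v^2 + 3.5*v + 3.49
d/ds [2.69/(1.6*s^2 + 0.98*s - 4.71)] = (-8.608*s - 2.6362)/(1.6*s^2 + 0.98*s - 4.71)^2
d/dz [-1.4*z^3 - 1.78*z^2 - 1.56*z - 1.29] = -4.2*z^2 - 3.56*z - 1.56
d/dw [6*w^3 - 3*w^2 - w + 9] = 18*w^2 - 6*w - 1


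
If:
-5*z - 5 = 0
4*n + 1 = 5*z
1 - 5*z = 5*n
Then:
No Solution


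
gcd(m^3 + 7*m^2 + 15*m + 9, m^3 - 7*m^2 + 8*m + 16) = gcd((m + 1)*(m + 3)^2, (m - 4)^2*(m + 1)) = m + 1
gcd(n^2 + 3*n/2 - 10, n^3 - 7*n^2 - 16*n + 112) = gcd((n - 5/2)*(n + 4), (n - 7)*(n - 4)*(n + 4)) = n + 4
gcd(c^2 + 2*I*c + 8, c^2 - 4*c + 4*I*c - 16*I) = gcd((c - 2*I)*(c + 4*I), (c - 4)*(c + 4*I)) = c + 4*I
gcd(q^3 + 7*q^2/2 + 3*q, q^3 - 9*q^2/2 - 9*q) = q^2 + 3*q/2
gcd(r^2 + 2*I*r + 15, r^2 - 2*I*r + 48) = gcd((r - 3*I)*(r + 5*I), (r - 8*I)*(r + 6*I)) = 1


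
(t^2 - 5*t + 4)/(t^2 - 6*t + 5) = (t - 4)/(t - 5)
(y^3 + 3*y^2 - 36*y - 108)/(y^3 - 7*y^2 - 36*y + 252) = (y + 3)/(y - 7)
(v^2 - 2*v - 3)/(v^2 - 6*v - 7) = (v - 3)/(v - 7)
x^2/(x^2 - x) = x/(x - 1)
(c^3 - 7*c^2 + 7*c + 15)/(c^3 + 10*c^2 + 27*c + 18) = (c^2 - 8*c + 15)/(c^2 + 9*c + 18)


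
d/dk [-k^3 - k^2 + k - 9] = -3*k^2 - 2*k + 1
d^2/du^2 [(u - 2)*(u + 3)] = 2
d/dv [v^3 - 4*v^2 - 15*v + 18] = 3*v^2 - 8*v - 15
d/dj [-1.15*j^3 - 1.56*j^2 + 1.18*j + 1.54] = -3.45*j^2 - 3.12*j + 1.18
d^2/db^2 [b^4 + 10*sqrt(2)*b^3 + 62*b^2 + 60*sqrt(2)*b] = 12*b^2 + 60*sqrt(2)*b + 124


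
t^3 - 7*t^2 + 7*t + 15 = (t - 5)*(t - 3)*(t + 1)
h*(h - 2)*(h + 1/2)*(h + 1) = h^4 - h^3/2 - 5*h^2/2 - h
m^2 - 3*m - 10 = (m - 5)*(m + 2)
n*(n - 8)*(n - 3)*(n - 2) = n^4 - 13*n^3 + 46*n^2 - 48*n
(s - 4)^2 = s^2 - 8*s + 16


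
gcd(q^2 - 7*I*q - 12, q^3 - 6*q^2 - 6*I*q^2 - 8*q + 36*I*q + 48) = q - 4*I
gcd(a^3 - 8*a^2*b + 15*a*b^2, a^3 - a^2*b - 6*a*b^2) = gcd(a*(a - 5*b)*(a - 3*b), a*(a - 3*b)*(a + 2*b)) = a^2 - 3*a*b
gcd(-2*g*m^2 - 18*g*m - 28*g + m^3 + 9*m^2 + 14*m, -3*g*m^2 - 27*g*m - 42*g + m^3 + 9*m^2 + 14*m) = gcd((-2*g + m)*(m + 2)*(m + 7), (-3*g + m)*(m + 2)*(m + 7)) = m^2 + 9*m + 14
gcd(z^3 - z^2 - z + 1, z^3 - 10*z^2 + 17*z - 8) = z^2 - 2*z + 1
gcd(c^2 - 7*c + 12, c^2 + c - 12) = c - 3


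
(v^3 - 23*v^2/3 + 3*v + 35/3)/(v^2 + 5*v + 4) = (3*v^2 - 26*v + 35)/(3*(v + 4))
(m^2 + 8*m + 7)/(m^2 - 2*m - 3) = (m + 7)/(m - 3)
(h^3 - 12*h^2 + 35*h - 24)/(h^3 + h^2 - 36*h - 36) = (h^3 - 12*h^2 + 35*h - 24)/(h^3 + h^2 - 36*h - 36)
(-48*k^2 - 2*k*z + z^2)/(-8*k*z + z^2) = (6*k + z)/z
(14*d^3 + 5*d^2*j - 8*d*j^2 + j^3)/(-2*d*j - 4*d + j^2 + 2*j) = (-7*d^2 - 6*d*j + j^2)/(j + 2)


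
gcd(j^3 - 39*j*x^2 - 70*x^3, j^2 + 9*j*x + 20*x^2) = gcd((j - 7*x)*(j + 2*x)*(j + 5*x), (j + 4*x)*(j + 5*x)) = j + 5*x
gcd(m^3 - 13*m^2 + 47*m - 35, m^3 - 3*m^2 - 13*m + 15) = m^2 - 6*m + 5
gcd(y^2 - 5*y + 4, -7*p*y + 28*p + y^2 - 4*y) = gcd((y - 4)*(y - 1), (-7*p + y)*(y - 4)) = y - 4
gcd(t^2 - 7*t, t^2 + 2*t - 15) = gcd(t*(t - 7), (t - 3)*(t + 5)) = 1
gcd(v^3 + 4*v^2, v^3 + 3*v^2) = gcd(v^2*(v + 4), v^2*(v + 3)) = v^2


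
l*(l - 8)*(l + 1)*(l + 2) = l^4 - 5*l^3 - 22*l^2 - 16*l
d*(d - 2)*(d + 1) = d^3 - d^2 - 2*d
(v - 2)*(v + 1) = v^2 - v - 2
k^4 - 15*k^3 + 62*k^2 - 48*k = k*(k - 8)*(k - 6)*(k - 1)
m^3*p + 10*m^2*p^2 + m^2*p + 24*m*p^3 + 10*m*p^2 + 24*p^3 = (m + 4*p)*(m + 6*p)*(m*p + p)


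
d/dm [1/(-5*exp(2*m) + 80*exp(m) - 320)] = 2*(exp(m) - 8)*exp(m)/(5*(exp(2*m) - 16*exp(m) + 64)^2)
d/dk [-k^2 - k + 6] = -2*k - 1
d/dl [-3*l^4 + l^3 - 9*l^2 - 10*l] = -12*l^3 + 3*l^2 - 18*l - 10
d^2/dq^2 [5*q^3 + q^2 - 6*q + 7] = 30*q + 2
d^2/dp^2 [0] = 0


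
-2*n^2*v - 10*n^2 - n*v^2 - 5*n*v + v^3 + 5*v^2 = (-2*n + v)*(n + v)*(v + 5)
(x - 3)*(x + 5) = x^2 + 2*x - 15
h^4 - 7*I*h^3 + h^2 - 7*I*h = h*(h - 7*I)*(h - I)*(h + I)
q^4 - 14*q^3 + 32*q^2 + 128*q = q*(q - 8)^2*(q + 2)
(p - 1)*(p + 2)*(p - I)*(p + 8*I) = p^4 + p^3 + 7*I*p^3 + 6*p^2 + 7*I*p^2 + 8*p - 14*I*p - 16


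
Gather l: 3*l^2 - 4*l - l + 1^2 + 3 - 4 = 3*l^2 - 5*l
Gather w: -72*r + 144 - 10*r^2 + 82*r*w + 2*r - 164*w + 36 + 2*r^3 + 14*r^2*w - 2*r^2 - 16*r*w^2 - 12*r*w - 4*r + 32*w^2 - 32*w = 2*r^3 - 12*r^2 - 74*r + w^2*(32 - 16*r) + w*(14*r^2 + 70*r - 196) + 180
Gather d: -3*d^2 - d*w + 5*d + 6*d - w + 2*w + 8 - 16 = -3*d^2 + d*(11 - w) + w - 8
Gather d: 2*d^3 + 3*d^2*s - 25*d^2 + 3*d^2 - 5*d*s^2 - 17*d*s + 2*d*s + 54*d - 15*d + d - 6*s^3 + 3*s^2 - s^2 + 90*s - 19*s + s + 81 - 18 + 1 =2*d^3 + d^2*(3*s - 22) + d*(-5*s^2 - 15*s + 40) - 6*s^3 + 2*s^2 + 72*s + 64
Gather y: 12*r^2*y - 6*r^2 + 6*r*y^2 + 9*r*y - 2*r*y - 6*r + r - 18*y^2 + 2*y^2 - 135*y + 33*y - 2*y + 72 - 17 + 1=-6*r^2 - 5*r + y^2*(6*r - 16) + y*(12*r^2 + 7*r - 104) + 56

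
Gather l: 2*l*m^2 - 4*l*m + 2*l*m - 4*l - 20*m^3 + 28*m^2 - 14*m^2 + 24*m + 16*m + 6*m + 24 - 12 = l*(2*m^2 - 2*m - 4) - 20*m^3 + 14*m^2 + 46*m + 12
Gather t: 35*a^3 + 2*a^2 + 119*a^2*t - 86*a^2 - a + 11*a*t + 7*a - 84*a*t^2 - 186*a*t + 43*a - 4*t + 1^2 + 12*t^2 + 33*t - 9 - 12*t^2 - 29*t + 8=35*a^3 - 84*a^2 - 84*a*t^2 + 49*a + t*(119*a^2 - 175*a)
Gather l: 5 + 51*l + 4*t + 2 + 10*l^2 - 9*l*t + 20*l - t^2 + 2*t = 10*l^2 + l*(71 - 9*t) - t^2 + 6*t + 7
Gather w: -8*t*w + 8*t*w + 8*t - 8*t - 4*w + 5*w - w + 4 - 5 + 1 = 0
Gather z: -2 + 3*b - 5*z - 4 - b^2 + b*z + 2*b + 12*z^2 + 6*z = -b^2 + 5*b + 12*z^2 + z*(b + 1) - 6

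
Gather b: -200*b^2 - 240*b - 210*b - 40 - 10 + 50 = -200*b^2 - 450*b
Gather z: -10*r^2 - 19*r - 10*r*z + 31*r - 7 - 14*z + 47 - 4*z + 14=-10*r^2 + 12*r + z*(-10*r - 18) + 54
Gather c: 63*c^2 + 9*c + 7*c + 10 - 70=63*c^2 + 16*c - 60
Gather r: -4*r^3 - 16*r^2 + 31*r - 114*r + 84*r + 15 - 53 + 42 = -4*r^3 - 16*r^2 + r + 4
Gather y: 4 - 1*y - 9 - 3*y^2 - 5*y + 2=-3*y^2 - 6*y - 3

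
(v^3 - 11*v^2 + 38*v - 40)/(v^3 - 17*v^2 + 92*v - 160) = (v - 2)/(v - 8)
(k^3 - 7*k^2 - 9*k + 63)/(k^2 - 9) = k - 7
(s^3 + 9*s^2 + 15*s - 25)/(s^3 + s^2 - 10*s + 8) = (s^2 + 10*s + 25)/(s^2 + 2*s - 8)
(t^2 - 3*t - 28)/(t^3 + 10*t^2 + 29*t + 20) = (t - 7)/(t^2 + 6*t + 5)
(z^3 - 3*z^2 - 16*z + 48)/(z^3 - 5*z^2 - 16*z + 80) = (z - 3)/(z - 5)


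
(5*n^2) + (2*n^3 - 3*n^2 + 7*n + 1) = 2*n^3 + 2*n^2 + 7*n + 1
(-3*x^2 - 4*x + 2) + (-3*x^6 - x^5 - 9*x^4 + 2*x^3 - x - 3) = -3*x^6 - x^5 - 9*x^4 + 2*x^3 - 3*x^2 - 5*x - 1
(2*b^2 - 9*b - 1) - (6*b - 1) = 2*b^2 - 15*b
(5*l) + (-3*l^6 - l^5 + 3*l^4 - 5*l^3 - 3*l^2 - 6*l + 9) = -3*l^6 - l^5 + 3*l^4 - 5*l^3 - 3*l^2 - l + 9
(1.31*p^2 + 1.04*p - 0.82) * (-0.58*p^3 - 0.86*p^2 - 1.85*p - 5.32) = -0.7598*p^5 - 1.7298*p^4 - 2.8423*p^3 - 8.188*p^2 - 4.0158*p + 4.3624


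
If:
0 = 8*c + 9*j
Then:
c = -9*j/8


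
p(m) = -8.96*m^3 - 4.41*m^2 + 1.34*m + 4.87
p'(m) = -26.88*m^2 - 8.82*m + 1.34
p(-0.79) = 5.48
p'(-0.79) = -8.47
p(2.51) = -161.24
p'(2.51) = -190.14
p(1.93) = -73.38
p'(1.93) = -115.81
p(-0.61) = 4.45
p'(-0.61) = -3.28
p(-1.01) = 8.25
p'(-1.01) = -17.17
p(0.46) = 3.68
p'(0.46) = -8.41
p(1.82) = -61.31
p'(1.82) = -103.75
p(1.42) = -27.77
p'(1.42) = -65.39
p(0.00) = 4.87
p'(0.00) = 1.34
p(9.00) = -6872.12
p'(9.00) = -2255.32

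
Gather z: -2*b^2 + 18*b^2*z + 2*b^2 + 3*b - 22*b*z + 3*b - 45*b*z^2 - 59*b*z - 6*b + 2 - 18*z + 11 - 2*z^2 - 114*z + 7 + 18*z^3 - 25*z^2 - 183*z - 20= 18*z^3 + z^2*(-45*b - 27) + z*(18*b^2 - 81*b - 315)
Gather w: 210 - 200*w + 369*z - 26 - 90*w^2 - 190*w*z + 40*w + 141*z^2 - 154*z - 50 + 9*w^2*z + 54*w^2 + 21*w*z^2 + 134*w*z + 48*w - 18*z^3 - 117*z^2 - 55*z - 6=w^2*(9*z - 36) + w*(21*z^2 - 56*z - 112) - 18*z^3 + 24*z^2 + 160*z + 128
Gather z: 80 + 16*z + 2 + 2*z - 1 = 18*z + 81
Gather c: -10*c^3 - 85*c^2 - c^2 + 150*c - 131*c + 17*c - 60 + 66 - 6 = -10*c^3 - 86*c^2 + 36*c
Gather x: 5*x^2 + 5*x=5*x^2 + 5*x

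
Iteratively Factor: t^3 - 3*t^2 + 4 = (t - 2)*(t^2 - t - 2) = (t - 2)*(t + 1)*(t - 2)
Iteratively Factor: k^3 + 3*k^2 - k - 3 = (k + 1)*(k^2 + 2*k - 3) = (k - 1)*(k + 1)*(k + 3)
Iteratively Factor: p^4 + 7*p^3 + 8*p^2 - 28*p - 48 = (p + 3)*(p^3 + 4*p^2 - 4*p - 16) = (p + 2)*(p + 3)*(p^2 + 2*p - 8) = (p - 2)*(p + 2)*(p + 3)*(p + 4)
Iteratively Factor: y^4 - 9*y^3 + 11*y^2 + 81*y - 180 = (y - 3)*(y^3 - 6*y^2 - 7*y + 60) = (y - 3)*(y + 3)*(y^2 - 9*y + 20) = (y - 4)*(y - 3)*(y + 3)*(y - 5)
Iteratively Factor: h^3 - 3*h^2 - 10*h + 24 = (h + 3)*(h^2 - 6*h + 8) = (h - 2)*(h + 3)*(h - 4)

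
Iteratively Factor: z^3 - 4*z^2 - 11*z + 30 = (z - 2)*(z^2 - 2*z - 15) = (z - 2)*(z + 3)*(z - 5)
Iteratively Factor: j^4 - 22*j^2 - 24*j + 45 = (j + 3)*(j^3 - 3*j^2 - 13*j + 15) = (j - 5)*(j + 3)*(j^2 + 2*j - 3) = (j - 5)*(j - 1)*(j + 3)*(j + 3)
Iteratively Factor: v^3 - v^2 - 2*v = (v - 2)*(v^2 + v) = v*(v - 2)*(v + 1)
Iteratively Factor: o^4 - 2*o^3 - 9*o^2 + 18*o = (o - 2)*(o^3 - 9*o) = (o - 3)*(o - 2)*(o^2 + 3*o) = (o - 3)*(o - 2)*(o + 3)*(o)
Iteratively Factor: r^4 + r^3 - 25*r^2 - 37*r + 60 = (r - 5)*(r^3 + 6*r^2 + 5*r - 12) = (r - 5)*(r - 1)*(r^2 + 7*r + 12) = (r - 5)*(r - 1)*(r + 3)*(r + 4)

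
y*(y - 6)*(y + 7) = y^3 + y^2 - 42*y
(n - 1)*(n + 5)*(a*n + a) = a*n^3 + 5*a*n^2 - a*n - 5*a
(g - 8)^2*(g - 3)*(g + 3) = g^4 - 16*g^3 + 55*g^2 + 144*g - 576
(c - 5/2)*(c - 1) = c^2 - 7*c/2 + 5/2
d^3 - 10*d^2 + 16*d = d*(d - 8)*(d - 2)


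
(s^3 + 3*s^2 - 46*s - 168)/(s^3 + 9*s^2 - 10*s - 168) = (s^2 - 3*s - 28)/(s^2 + 3*s - 28)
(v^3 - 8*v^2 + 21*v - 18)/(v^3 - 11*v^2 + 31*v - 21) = (v^2 - 5*v + 6)/(v^2 - 8*v + 7)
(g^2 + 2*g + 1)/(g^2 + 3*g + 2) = (g + 1)/(g + 2)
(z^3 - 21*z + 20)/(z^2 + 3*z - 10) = (z^2 - 5*z + 4)/(z - 2)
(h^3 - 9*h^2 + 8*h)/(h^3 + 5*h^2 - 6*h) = (h - 8)/(h + 6)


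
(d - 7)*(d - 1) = d^2 - 8*d + 7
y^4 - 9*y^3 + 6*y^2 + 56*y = y*(y - 7)*(y - 4)*(y + 2)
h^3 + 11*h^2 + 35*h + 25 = (h + 1)*(h + 5)^2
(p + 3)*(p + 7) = p^2 + 10*p + 21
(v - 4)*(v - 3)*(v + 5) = v^3 - 2*v^2 - 23*v + 60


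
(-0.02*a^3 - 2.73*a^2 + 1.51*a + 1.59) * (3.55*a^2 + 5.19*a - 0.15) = -0.071*a^5 - 9.7953*a^4 - 8.8052*a^3 + 13.8909*a^2 + 8.0256*a - 0.2385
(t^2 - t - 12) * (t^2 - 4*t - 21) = t^4 - 5*t^3 - 29*t^2 + 69*t + 252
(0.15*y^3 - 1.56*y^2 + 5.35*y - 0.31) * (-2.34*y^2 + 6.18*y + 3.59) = -0.351*y^5 + 4.5774*y^4 - 21.6213*y^3 + 28.188*y^2 + 17.2907*y - 1.1129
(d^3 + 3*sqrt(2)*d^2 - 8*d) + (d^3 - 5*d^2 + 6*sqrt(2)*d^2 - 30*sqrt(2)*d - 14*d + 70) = 2*d^3 - 5*d^2 + 9*sqrt(2)*d^2 - 30*sqrt(2)*d - 22*d + 70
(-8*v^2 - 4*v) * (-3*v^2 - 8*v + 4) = 24*v^4 + 76*v^3 - 16*v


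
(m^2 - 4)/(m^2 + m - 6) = (m + 2)/(m + 3)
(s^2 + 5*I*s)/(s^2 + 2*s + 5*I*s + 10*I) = s/(s + 2)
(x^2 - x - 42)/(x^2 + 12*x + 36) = (x - 7)/(x + 6)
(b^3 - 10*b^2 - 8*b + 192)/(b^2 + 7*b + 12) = (b^2 - 14*b + 48)/(b + 3)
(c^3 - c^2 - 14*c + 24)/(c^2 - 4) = (c^2 + c - 12)/(c + 2)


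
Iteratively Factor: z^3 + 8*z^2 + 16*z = (z)*(z^2 + 8*z + 16) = z*(z + 4)*(z + 4)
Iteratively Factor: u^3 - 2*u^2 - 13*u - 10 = (u + 2)*(u^2 - 4*u - 5) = (u - 5)*(u + 2)*(u + 1)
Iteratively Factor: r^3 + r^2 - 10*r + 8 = (r - 2)*(r^2 + 3*r - 4) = (r - 2)*(r - 1)*(r + 4)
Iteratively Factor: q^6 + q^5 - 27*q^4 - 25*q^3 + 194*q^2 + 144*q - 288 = (q - 3)*(q^5 + 4*q^4 - 15*q^3 - 70*q^2 - 16*q + 96) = (q - 3)*(q + 4)*(q^4 - 15*q^2 - 10*q + 24) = (q - 4)*(q - 3)*(q + 4)*(q^3 + 4*q^2 + q - 6) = (q - 4)*(q - 3)*(q - 1)*(q + 4)*(q^2 + 5*q + 6) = (q - 4)*(q - 3)*(q - 1)*(q + 2)*(q + 4)*(q + 3)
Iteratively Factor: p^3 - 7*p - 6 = (p + 1)*(p^2 - p - 6) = (p - 3)*(p + 1)*(p + 2)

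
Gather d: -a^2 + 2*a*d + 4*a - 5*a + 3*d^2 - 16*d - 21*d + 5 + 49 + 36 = -a^2 - a + 3*d^2 + d*(2*a - 37) + 90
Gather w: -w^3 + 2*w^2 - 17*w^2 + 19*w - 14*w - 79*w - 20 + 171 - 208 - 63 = -w^3 - 15*w^2 - 74*w - 120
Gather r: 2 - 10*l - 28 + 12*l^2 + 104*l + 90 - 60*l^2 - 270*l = -48*l^2 - 176*l + 64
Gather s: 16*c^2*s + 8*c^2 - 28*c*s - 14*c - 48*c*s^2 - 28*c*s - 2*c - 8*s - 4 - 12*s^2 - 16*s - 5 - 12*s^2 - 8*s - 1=8*c^2 - 16*c + s^2*(-48*c - 24) + s*(16*c^2 - 56*c - 32) - 10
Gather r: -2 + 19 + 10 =27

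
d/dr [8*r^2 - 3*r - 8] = 16*r - 3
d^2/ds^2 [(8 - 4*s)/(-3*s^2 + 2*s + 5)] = 8*((8 - 9*s)*(-3*s^2 + 2*s + 5) - 4*(s - 2)*(3*s - 1)^2)/(-3*s^2 + 2*s + 5)^3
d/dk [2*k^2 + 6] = 4*k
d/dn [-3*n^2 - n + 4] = -6*n - 1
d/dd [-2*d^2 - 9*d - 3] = -4*d - 9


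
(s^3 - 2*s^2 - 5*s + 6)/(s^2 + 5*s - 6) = (s^2 - s - 6)/(s + 6)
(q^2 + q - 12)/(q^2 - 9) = (q + 4)/(q + 3)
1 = 1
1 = 1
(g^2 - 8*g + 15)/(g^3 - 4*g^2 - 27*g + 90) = (g - 5)/(g^2 - g - 30)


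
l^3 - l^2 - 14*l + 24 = (l - 3)*(l - 2)*(l + 4)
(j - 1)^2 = j^2 - 2*j + 1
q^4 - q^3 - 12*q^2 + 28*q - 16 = (q - 2)^2*(q - 1)*(q + 4)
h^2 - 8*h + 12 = (h - 6)*(h - 2)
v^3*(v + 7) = v^4 + 7*v^3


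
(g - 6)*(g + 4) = g^2 - 2*g - 24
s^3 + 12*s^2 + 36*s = s*(s + 6)^2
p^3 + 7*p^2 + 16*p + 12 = (p + 2)^2*(p + 3)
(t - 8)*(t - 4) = t^2 - 12*t + 32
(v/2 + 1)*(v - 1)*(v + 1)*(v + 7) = v^4/2 + 9*v^3/2 + 13*v^2/2 - 9*v/2 - 7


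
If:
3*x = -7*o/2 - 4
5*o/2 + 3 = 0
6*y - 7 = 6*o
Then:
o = -6/5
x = 1/15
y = -1/30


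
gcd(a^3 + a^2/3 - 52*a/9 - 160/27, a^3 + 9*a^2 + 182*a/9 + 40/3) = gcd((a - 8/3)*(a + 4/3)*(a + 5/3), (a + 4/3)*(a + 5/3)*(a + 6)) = a^2 + 3*a + 20/9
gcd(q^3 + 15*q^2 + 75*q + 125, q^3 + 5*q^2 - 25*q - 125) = q^2 + 10*q + 25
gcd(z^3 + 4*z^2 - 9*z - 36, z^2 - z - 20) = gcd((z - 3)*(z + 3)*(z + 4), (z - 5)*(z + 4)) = z + 4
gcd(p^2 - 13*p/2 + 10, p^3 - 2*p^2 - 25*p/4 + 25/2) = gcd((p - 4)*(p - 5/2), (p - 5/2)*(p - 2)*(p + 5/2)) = p - 5/2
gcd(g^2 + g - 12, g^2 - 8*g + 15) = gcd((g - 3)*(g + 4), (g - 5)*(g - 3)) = g - 3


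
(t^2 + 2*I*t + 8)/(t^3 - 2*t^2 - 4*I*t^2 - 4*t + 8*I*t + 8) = (t + 4*I)/(t^2 - 2*t*(1 + I) + 4*I)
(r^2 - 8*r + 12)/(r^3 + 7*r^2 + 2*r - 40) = (r - 6)/(r^2 + 9*r + 20)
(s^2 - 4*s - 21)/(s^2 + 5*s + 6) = (s - 7)/(s + 2)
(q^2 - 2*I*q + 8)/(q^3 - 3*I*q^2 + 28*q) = (q^2 - 2*I*q + 8)/(q*(q^2 - 3*I*q + 28))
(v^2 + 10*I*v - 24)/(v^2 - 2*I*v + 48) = (v + 4*I)/(v - 8*I)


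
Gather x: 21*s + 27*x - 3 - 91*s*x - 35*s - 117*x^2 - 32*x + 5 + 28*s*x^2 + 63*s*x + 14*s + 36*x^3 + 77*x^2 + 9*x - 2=36*x^3 + x^2*(28*s - 40) + x*(4 - 28*s)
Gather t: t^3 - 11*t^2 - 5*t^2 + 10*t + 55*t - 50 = t^3 - 16*t^2 + 65*t - 50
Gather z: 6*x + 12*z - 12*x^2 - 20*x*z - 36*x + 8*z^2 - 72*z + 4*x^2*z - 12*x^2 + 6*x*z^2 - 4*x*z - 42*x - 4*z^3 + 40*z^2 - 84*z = -24*x^2 - 72*x - 4*z^3 + z^2*(6*x + 48) + z*(4*x^2 - 24*x - 144)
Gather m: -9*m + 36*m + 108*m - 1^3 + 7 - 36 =135*m - 30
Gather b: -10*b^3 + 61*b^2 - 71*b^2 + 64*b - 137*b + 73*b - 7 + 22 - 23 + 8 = -10*b^3 - 10*b^2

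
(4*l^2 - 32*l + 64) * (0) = 0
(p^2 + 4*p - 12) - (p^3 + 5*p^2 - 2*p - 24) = -p^3 - 4*p^2 + 6*p + 12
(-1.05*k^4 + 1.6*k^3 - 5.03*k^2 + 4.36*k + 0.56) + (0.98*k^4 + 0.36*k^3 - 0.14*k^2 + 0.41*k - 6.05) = -0.0700000000000001*k^4 + 1.96*k^3 - 5.17*k^2 + 4.77*k - 5.49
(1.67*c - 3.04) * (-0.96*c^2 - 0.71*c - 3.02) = -1.6032*c^3 + 1.7327*c^2 - 2.885*c + 9.1808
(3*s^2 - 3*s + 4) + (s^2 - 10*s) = 4*s^2 - 13*s + 4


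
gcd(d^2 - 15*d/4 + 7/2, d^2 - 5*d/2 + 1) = d - 2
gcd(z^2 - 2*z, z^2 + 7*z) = z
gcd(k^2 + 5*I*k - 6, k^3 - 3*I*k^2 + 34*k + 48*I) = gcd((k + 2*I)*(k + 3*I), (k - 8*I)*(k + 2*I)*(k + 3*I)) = k^2 + 5*I*k - 6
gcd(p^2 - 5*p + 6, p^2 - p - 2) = p - 2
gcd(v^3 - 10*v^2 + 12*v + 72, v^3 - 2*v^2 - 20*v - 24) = v^2 - 4*v - 12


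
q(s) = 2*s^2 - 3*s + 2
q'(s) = 4*s - 3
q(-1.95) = 15.46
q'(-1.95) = -10.80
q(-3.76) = 41.56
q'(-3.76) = -18.04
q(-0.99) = 6.93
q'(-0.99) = -6.96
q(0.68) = 0.88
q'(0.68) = -0.28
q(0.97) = 0.97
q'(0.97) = 0.88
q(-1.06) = 7.43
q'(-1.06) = -7.24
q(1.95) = 3.76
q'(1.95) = 4.80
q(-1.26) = 8.96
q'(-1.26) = -8.04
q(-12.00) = 326.00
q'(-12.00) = -51.00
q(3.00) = 11.00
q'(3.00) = 9.00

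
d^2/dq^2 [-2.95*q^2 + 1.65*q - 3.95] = -5.90000000000000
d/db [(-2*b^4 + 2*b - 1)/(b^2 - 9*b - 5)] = ((2*b - 9)*(2*b^4 - 2*b + 1) + 2*(4*b^3 - 1)*(-b^2 + 9*b + 5))/(-b^2 + 9*b + 5)^2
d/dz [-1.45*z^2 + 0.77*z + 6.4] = 0.77 - 2.9*z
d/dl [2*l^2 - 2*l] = 4*l - 2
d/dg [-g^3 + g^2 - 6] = g*(2 - 3*g)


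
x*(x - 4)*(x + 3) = x^3 - x^2 - 12*x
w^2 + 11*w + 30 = (w + 5)*(w + 6)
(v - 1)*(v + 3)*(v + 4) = v^3 + 6*v^2 + 5*v - 12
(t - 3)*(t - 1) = t^2 - 4*t + 3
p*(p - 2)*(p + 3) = p^3 + p^2 - 6*p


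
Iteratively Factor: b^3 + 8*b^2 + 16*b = (b + 4)*(b^2 + 4*b) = (b + 4)^2*(b)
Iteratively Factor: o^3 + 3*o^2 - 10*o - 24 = (o + 2)*(o^2 + o - 12) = (o - 3)*(o + 2)*(o + 4)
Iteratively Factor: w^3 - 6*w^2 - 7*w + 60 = (w + 3)*(w^2 - 9*w + 20) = (w - 5)*(w + 3)*(w - 4)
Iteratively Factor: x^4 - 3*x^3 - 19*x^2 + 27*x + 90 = (x - 5)*(x^3 + 2*x^2 - 9*x - 18) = (x - 5)*(x + 2)*(x^2 - 9) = (x - 5)*(x + 2)*(x + 3)*(x - 3)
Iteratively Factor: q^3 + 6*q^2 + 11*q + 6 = (q + 2)*(q^2 + 4*q + 3) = (q + 2)*(q + 3)*(q + 1)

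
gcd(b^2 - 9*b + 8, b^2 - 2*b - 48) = b - 8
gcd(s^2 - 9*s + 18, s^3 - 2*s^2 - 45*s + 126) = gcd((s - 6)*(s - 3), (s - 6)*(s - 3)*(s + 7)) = s^2 - 9*s + 18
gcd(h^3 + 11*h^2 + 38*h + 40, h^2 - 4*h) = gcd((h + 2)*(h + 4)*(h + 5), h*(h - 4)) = 1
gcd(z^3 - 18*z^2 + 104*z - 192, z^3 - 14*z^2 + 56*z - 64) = z^2 - 12*z + 32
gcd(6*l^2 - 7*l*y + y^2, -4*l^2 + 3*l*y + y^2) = -l + y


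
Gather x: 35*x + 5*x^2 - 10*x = 5*x^2 + 25*x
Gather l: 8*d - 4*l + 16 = 8*d - 4*l + 16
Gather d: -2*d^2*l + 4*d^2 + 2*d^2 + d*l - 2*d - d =d^2*(6 - 2*l) + d*(l - 3)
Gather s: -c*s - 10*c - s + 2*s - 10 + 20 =-10*c + s*(1 - c) + 10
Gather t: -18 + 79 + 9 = 70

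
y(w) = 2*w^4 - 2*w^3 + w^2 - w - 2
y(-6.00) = 3064.00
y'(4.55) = 637.46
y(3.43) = 202.45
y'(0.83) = 1.10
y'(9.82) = 7015.77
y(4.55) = 682.95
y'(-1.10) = -21.11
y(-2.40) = 100.16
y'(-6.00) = -1957.00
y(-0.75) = 0.79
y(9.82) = 16789.10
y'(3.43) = 258.10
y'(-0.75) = -9.25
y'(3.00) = 167.00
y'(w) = 8*w^3 - 6*w^2 + 2*w - 1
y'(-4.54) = -882.36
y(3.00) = 112.00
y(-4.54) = 1059.98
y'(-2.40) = -150.95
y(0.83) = -2.34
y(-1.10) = 5.90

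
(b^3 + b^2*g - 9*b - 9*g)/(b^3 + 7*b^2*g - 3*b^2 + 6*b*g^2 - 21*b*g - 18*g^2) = (b + 3)/(b + 6*g)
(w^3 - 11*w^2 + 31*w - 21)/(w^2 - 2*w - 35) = (w^2 - 4*w + 3)/(w + 5)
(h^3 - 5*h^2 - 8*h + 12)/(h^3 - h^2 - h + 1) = (h^2 - 4*h - 12)/(h^2 - 1)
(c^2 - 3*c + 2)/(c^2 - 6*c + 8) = (c - 1)/(c - 4)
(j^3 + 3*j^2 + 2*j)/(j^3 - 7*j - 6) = j/(j - 3)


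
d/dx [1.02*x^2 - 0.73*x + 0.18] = 2.04*x - 0.73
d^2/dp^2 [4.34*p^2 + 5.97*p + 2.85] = 8.68000000000000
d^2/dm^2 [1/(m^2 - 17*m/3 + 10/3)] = 6*(-9*m^2 + 51*m + (6*m - 17)^2 - 30)/(3*m^2 - 17*m + 10)^3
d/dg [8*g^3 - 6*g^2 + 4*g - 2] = 24*g^2 - 12*g + 4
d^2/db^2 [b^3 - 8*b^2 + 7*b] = 6*b - 16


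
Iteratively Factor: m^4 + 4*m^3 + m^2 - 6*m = (m)*(m^3 + 4*m^2 + m - 6) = m*(m - 1)*(m^2 + 5*m + 6) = m*(m - 1)*(m + 2)*(m + 3)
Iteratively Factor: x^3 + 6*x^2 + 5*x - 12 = (x + 3)*(x^2 + 3*x - 4) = (x - 1)*(x + 3)*(x + 4)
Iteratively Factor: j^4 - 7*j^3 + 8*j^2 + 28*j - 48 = (j + 2)*(j^3 - 9*j^2 + 26*j - 24) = (j - 3)*(j + 2)*(j^2 - 6*j + 8) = (j - 4)*(j - 3)*(j + 2)*(j - 2)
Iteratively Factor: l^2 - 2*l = (l)*(l - 2)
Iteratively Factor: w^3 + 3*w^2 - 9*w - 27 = (w + 3)*(w^2 - 9) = (w + 3)^2*(w - 3)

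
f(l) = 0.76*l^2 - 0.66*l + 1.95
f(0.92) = 1.99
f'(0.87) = 0.66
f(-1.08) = 3.55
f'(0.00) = -0.66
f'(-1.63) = -3.14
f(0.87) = 1.95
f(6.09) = 26.12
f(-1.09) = 3.57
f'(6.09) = 8.60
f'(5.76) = 8.10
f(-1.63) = 5.05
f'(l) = 1.52*l - 0.66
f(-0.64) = 2.68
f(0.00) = 1.95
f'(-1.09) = -2.32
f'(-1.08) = -2.30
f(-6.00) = 33.27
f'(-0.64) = -1.63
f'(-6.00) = -9.78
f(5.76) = 23.36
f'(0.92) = 0.74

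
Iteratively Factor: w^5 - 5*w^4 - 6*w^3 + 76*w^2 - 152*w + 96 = (w - 3)*(w^4 - 2*w^3 - 12*w^2 + 40*w - 32) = (w - 3)*(w - 2)*(w^3 - 12*w + 16) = (w - 3)*(w - 2)*(w + 4)*(w^2 - 4*w + 4) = (w - 3)*(w - 2)^2*(w + 4)*(w - 2)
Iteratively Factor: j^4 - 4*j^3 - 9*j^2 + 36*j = (j + 3)*(j^3 - 7*j^2 + 12*j) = (j - 4)*(j + 3)*(j^2 - 3*j) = j*(j - 4)*(j + 3)*(j - 3)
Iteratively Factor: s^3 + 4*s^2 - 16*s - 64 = (s - 4)*(s^2 + 8*s + 16) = (s - 4)*(s + 4)*(s + 4)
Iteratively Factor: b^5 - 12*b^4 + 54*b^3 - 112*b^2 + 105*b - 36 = (b - 1)*(b^4 - 11*b^3 + 43*b^2 - 69*b + 36) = (b - 3)*(b - 1)*(b^3 - 8*b^2 + 19*b - 12) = (b - 4)*(b - 3)*(b - 1)*(b^2 - 4*b + 3) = (b - 4)*(b - 3)*(b - 1)^2*(b - 3)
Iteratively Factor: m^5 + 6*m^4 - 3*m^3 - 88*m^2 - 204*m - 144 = (m + 3)*(m^4 + 3*m^3 - 12*m^2 - 52*m - 48) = (m - 4)*(m + 3)*(m^3 + 7*m^2 + 16*m + 12) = (m - 4)*(m + 2)*(m + 3)*(m^2 + 5*m + 6) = (m - 4)*(m + 2)*(m + 3)^2*(m + 2)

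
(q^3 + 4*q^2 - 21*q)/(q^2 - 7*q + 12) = q*(q + 7)/(q - 4)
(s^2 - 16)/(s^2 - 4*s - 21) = (16 - s^2)/(-s^2 + 4*s + 21)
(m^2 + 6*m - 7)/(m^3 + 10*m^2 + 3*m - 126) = (m - 1)/(m^2 + 3*m - 18)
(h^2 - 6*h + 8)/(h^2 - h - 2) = (h - 4)/(h + 1)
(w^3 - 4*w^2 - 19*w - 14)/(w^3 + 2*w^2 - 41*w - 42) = (w^2 - 5*w - 14)/(w^2 + w - 42)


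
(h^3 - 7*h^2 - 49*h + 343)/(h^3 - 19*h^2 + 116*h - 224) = (h^2 - 49)/(h^2 - 12*h + 32)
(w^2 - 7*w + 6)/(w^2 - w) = (w - 6)/w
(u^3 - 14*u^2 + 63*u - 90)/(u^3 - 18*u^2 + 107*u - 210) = (u - 3)/(u - 7)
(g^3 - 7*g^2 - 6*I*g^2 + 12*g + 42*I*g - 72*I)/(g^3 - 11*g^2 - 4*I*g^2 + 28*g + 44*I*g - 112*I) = (g^2 - 3*g*(1 + 2*I) + 18*I)/(g^2 - g*(7 + 4*I) + 28*I)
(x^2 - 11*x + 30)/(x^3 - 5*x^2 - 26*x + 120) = (x - 5)/(x^2 + x - 20)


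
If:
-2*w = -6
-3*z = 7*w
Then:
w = 3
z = -7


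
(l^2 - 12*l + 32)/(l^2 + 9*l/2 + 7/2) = 2*(l^2 - 12*l + 32)/(2*l^2 + 9*l + 7)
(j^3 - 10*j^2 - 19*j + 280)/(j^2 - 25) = (j^2 - 15*j + 56)/(j - 5)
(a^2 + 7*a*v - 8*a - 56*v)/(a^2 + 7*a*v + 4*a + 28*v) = (a - 8)/(a + 4)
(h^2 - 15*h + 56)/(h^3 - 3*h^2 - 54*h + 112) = (h - 7)/(h^2 + 5*h - 14)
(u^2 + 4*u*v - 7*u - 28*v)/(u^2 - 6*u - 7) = (u + 4*v)/(u + 1)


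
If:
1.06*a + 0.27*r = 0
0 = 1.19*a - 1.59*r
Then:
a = 0.00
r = 0.00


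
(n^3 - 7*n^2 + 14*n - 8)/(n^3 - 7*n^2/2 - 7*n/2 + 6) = 2*(n - 2)/(2*n + 3)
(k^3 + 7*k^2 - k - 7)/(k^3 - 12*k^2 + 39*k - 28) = (k^2 + 8*k + 7)/(k^2 - 11*k + 28)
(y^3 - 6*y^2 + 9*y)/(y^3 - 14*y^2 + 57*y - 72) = y/(y - 8)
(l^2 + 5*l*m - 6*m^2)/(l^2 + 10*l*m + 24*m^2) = (l - m)/(l + 4*m)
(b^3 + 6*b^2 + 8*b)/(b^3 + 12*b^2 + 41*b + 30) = b*(b^2 + 6*b + 8)/(b^3 + 12*b^2 + 41*b + 30)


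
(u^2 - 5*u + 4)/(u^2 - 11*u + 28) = (u - 1)/(u - 7)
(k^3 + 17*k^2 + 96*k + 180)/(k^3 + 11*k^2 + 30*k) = (k + 6)/k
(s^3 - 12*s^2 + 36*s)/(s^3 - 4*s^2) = (s^2 - 12*s + 36)/(s*(s - 4))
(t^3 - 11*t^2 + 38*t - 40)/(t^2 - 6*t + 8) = t - 5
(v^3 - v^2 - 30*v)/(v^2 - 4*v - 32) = v*(-v^2 + v + 30)/(-v^2 + 4*v + 32)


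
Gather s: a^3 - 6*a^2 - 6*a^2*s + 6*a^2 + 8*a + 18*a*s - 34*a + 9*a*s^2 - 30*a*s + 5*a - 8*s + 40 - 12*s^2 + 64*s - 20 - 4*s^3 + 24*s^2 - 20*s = a^3 - 21*a - 4*s^3 + s^2*(9*a + 12) + s*(-6*a^2 - 12*a + 36) + 20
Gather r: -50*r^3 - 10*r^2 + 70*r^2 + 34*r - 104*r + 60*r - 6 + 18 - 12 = -50*r^3 + 60*r^2 - 10*r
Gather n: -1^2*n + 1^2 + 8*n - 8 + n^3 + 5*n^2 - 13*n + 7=n^3 + 5*n^2 - 6*n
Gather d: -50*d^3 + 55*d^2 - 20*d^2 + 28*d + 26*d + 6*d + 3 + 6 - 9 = -50*d^3 + 35*d^2 + 60*d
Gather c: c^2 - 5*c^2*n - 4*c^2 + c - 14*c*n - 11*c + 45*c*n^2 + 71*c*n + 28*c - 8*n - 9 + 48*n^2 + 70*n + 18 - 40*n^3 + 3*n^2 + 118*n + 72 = c^2*(-5*n - 3) + c*(45*n^2 + 57*n + 18) - 40*n^3 + 51*n^2 + 180*n + 81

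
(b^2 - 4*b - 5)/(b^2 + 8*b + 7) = (b - 5)/(b + 7)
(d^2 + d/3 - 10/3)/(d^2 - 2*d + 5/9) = 3*(d + 2)/(3*d - 1)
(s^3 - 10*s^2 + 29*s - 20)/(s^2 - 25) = (s^2 - 5*s + 4)/(s + 5)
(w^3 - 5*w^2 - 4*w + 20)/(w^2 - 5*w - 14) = (w^2 - 7*w + 10)/(w - 7)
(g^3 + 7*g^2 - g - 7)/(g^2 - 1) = g + 7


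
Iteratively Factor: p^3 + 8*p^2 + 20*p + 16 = (p + 2)*(p^2 + 6*p + 8) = (p + 2)^2*(p + 4)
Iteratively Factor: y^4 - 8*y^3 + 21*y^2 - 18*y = (y - 3)*(y^3 - 5*y^2 + 6*y) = (y - 3)*(y - 2)*(y^2 - 3*y) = (y - 3)^2*(y - 2)*(y)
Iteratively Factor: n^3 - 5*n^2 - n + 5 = (n + 1)*(n^2 - 6*n + 5) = (n - 5)*(n + 1)*(n - 1)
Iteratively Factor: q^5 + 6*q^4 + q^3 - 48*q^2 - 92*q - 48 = (q - 3)*(q^4 + 9*q^3 + 28*q^2 + 36*q + 16) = (q - 3)*(q + 2)*(q^3 + 7*q^2 + 14*q + 8) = (q - 3)*(q + 1)*(q + 2)*(q^2 + 6*q + 8) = (q - 3)*(q + 1)*(q + 2)*(q + 4)*(q + 2)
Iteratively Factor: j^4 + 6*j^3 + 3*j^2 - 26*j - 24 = (j + 4)*(j^3 + 2*j^2 - 5*j - 6) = (j - 2)*(j + 4)*(j^2 + 4*j + 3) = (j - 2)*(j + 3)*(j + 4)*(j + 1)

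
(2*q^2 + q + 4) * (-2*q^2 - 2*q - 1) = -4*q^4 - 6*q^3 - 12*q^2 - 9*q - 4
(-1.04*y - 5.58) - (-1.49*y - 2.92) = 0.45*y - 2.66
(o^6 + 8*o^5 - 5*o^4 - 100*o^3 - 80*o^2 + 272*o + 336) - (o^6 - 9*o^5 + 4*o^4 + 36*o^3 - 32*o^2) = 17*o^5 - 9*o^4 - 136*o^3 - 48*o^2 + 272*o + 336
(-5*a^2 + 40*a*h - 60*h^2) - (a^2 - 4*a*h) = -6*a^2 + 44*a*h - 60*h^2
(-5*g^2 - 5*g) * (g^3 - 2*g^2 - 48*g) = -5*g^5 + 5*g^4 + 250*g^3 + 240*g^2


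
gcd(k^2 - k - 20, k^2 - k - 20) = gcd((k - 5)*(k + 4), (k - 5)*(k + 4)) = k^2 - k - 20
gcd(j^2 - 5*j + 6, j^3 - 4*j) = j - 2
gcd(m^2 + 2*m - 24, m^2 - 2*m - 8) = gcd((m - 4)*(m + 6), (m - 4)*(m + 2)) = m - 4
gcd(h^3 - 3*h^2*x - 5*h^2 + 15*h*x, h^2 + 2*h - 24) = 1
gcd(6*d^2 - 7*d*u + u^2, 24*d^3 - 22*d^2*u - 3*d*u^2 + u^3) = 6*d^2 - 7*d*u + u^2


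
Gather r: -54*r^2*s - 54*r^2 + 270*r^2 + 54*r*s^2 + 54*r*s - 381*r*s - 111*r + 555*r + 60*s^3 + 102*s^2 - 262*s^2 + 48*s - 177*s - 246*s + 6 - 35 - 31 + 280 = r^2*(216 - 54*s) + r*(54*s^2 - 327*s + 444) + 60*s^3 - 160*s^2 - 375*s + 220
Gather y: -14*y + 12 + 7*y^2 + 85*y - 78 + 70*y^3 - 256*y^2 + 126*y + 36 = 70*y^3 - 249*y^2 + 197*y - 30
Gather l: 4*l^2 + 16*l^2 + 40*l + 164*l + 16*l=20*l^2 + 220*l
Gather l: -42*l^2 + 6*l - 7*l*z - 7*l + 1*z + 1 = -42*l^2 + l*(-7*z - 1) + z + 1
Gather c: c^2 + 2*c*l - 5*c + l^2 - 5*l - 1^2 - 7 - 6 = c^2 + c*(2*l - 5) + l^2 - 5*l - 14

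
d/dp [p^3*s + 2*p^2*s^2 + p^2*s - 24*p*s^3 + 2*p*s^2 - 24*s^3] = s*(3*p^2 + 4*p*s + 2*p - 24*s^2 + 2*s)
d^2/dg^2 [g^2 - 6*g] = 2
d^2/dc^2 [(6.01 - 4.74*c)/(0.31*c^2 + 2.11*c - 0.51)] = (-(0.62*c + 2.11)*(1.24*c + 4.22)*(4.74*c - 6.01) + (8.8164*c + 16.2766)*(0.31*c^2 + 2.11*c - 0.51))/(0.31*c^2 + 2.11*c - 0.51)^3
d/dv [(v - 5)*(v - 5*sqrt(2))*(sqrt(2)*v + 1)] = 3*sqrt(2)*v^2 - 18*v - 10*sqrt(2)*v - 5*sqrt(2) + 45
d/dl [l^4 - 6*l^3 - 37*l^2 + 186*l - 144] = 4*l^3 - 18*l^2 - 74*l + 186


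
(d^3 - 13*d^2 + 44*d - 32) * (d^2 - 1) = d^5 - 13*d^4 + 43*d^3 - 19*d^2 - 44*d + 32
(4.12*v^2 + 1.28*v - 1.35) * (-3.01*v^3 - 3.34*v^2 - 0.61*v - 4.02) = -12.4012*v^5 - 17.6136*v^4 - 2.7249*v^3 - 12.8342*v^2 - 4.3221*v + 5.427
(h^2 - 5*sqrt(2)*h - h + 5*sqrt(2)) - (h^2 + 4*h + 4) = -5*sqrt(2)*h - 5*h - 4 + 5*sqrt(2)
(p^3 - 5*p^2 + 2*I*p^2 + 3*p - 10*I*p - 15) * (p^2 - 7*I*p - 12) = p^5 - 5*p^4 - 5*I*p^4 + 5*p^3 + 25*I*p^3 - 25*p^2 - 45*I*p^2 - 36*p + 225*I*p + 180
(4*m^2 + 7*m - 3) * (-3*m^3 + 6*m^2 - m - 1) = -12*m^5 + 3*m^4 + 47*m^3 - 29*m^2 - 4*m + 3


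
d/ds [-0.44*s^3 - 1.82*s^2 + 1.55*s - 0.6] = -1.32*s^2 - 3.64*s + 1.55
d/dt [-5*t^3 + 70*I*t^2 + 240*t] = -15*t^2 + 140*I*t + 240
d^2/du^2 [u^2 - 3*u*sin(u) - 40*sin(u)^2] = 3*u*sin(u) + 160*sin(u)^2 - 6*cos(u) - 78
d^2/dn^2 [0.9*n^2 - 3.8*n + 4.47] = 1.80000000000000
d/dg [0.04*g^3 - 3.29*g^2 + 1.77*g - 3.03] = 0.12*g^2 - 6.58*g + 1.77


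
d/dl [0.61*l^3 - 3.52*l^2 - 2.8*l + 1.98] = 1.83*l^2 - 7.04*l - 2.8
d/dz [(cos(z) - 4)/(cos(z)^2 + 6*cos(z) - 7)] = (cos(z)^2 - 8*cos(z) - 17)*sin(z)/(cos(z)^2 + 6*cos(z) - 7)^2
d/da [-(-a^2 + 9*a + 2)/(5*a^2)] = (9*a + 4)/(5*a^3)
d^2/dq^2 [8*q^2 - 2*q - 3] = 16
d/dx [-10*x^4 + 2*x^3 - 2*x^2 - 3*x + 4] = -40*x^3 + 6*x^2 - 4*x - 3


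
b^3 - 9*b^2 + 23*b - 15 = (b - 5)*(b - 3)*(b - 1)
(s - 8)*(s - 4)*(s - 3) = s^3 - 15*s^2 + 68*s - 96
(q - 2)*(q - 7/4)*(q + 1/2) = q^3 - 13*q^2/4 + 13*q/8 + 7/4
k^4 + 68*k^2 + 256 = (k - 8*I)*(k - 2*I)*(k + 2*I)*(k + 8*I)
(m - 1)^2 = m^2 - 2*m + 1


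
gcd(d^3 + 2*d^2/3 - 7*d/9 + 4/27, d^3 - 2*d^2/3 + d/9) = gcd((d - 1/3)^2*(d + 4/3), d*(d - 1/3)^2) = d^2 - 2*d/3 + 1/9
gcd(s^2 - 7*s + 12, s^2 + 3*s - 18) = s - 3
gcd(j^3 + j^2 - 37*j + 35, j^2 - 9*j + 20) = j - 5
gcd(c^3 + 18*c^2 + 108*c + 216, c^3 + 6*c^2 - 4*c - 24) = c + 6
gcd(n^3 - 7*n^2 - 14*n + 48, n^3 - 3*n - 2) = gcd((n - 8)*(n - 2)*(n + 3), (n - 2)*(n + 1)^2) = n - 2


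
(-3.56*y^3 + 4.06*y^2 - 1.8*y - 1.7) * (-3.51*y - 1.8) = 12.4956*y^4 - 7.8426*y^3 - 0.99*y^2 + 9.207*y + 3.06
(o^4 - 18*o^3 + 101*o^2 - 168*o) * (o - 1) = o^5 - 19*o^4 + 119*o^3 - 269*o^2 + 168*o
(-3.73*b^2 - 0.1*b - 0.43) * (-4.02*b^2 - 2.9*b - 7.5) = 14.9946*b^4 + 11.219*b^3 + 29.9936*b^2 + 1.997*b + 3.225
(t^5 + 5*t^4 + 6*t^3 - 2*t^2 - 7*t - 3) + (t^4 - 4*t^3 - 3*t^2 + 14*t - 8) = t^5 + 6*t^4 + 2*t^3 - 5*t^2 + 7*t - 11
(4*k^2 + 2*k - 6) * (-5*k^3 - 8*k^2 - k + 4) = -20*k^5 - 42*k^4 + 10*k^3 + 62*k^2 + 14*k - 24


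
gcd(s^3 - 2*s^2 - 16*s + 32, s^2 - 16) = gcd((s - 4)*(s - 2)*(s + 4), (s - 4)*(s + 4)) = s^2 - 16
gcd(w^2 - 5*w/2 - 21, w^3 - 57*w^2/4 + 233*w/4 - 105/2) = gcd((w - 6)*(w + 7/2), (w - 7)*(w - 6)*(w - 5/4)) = w - 6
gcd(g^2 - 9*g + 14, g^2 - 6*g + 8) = g - 2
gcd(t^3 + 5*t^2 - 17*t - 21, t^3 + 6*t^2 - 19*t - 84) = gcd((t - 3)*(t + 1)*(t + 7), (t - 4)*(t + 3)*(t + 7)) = t + 7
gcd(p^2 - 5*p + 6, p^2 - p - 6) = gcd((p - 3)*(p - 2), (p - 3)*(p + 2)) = p - 3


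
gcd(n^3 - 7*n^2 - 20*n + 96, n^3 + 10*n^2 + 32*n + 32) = n + 4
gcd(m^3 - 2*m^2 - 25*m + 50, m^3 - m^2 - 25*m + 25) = m^2 - 25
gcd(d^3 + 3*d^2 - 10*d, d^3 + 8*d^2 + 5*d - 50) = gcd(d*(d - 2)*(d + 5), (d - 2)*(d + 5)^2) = d^2 + 3*d - 10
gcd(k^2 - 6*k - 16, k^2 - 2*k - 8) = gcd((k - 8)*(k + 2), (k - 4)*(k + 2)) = k + 2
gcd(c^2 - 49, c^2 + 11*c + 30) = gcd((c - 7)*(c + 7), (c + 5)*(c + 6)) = 1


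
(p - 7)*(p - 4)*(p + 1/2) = p^3 - 21*p^2/2 + 45*p/2 + 14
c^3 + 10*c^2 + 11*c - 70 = (c - 2)*(c + 5)*(c + 7)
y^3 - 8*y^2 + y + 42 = (y - 7)*(y - 3)*(y + 2)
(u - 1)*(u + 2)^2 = u^3 + 3*u^2 - 4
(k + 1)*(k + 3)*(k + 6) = k^3 + 10*k^2 + 27*k + 18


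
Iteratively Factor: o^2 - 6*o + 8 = (o - 4)*(o - 2)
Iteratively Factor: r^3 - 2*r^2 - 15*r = (r - 5)*(r^2 + 3*r) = r*(r - 5)*(r + 3)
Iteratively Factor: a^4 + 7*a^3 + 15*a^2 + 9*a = (a + 1)*(a^3 + 6*a^2 + 9*a) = a*(a + 1)*(a^2 + 6*a + 9) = a*(a + 1)*(a + 3)*(a + 3)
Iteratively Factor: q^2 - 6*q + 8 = (q - 4)*(q - 2)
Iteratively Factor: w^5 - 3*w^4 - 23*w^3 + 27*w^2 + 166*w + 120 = (w - 4)*(w^4 + w^3 - 19*w^2 - 49*w - 30) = (w - 4)*(w + 2)*(w^3 - w^2 - 17*w - 15) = (w - 5)*(w - 4)*(w + 2)*(w^2 + 4*w + 3) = (w - 5)*(w - 4)*(w + 1)*(w + 2)*(w + 3)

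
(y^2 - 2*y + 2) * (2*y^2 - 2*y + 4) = 2*y^4 - 6*y^3 + 12*y^2 - 12*y + 8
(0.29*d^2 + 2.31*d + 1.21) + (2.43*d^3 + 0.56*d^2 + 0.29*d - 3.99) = 2.43*d^3 + 0.85*d^2 + 2.6*d - 2.78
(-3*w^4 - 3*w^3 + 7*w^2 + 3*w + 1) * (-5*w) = 15*w^5 + 15*w^4 - 35*w^3 - 15*w^2 - 5*w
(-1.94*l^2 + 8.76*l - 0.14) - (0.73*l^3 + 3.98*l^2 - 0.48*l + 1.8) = -0.73*l^3 - 5.92*l^2 + 9.24*l - 1.94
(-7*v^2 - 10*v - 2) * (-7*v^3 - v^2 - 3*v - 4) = 49*v^5 + 77*v^4 + 45*v^3 + 60*v^2 + 46*v + 8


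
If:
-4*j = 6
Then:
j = -3/2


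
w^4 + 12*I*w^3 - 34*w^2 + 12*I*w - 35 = (w - I)*(w + I)*(w + 5*I)*(w + 7*I)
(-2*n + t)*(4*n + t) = -8*n^2 + 2*n*t + t^2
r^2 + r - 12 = (r - 3)*(r + 4)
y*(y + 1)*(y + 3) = y^3 + 4*y^2 + 3*y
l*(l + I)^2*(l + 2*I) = l^4 + 4*I*l^3 - 5*l^2 - 2*I*l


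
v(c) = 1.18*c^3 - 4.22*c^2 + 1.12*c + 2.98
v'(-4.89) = 127.04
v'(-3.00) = 58.30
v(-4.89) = -241.38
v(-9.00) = -1209.14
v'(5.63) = 65.81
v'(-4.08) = 94.48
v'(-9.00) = 363.82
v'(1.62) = -3.26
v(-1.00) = -3.54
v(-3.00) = -70.22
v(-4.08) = -151.98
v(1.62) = -1.26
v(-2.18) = -31.74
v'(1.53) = -3.51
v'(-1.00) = 13.10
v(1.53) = -0.96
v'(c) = 3.54*c^2 - 8.44*c + 1.12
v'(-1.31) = 18.25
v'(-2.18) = 36.34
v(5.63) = 86.10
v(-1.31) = -8.38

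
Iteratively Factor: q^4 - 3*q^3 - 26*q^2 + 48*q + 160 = (q + 4)*(q^3 - 7*q^2 + 2*q + 40) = (q - 5)*(q + 4)*(q^2 - 2*q - 8) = (q - 5)*(q - 4)*(q + 4)*(q + 2)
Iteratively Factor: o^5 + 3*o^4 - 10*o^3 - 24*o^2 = (o + 2)*(o^4 + o^3 - 12*o^2) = (o - 3)*(o + 2)*(o^3 + 4*o^2) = (o - 3)*(o + 2)*(o + 4)*(o^2) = o*(o - 3)*(o + 2)*(o + 4)*(o)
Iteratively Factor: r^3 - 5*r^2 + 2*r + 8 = (r + 1)*(r^2 - 6*r + 8) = (r - 4)*(r + 1)*(r - 2)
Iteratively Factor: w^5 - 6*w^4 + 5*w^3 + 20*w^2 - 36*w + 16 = (w + 2)*(w^4 - 8*w^3 + 21*w^2 - 22*w + 8) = (w - 1)*(w + 2)*(w^3 - 7*w^2 + 14*w - 8) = (w - 2)*(w - 1)*(w + 2)*(w^2 - 5*w + 4) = (w - 2)*(w - 1)^2*(w + 2)*(w - 4)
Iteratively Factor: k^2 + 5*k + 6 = (k + 2)*(k + 3)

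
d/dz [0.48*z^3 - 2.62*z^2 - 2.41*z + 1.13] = 1.44*z^2 - 5.24*z - 2.41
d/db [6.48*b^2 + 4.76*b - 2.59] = 12.96*b + 4.76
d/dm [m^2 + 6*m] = 2*m + 6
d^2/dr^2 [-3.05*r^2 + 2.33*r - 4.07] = -6.10000000000000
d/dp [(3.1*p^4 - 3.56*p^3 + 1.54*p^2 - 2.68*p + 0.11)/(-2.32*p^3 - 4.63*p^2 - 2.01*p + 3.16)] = (-7.192*p^6 - 28.706*p^5 + 1.36259999999999*p^4 + 41.06*p^3 - 48.487*p^2 + 10.7514*p - 8.2477)/(5.3824*p^6 + 21.4832*p^5 + 30.7633*p^4 + 3.9502*p^3 - 25.2215*p^2 - 12.7032*p + 9.9856)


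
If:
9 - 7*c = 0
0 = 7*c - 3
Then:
No Solution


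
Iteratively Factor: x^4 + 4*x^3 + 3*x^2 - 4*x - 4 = (x - 1)*(x^3 + 5*x^2 + 8*x + 4) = (x - 1)*(x + 2)*(x^2 + 3*x + 2) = (x - 1)*(x + 2)^2*(x + 1)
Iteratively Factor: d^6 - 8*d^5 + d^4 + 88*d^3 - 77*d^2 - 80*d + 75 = (d - 1)*(d^5 - 7*d^4 - 6*d^3 + 82*d^2 + 5*d - 75) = (d - 1)*(d + 1)*(d^4 - 8*d^3 + 2*d^2 + 80*d - 75) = (d - 5)*(d - 1)*(d + 1)*(d^3 - 3*d^2 - 13*d + 15) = (d - 5)*(d - 1)^2*(d + 1)*(d^2 - 2*d - 15) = (d - 5)*(d - 1)^2*(d + 1)*(d + 3)*(d - 5)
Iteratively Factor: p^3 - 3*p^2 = (p)*(p^2 - 3*p) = p^2*(p - 3)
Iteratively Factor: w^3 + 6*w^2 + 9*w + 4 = (w + 1)*(w^2 + 5*w + 4) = (w + 1)*(w + 4)*(w + 1)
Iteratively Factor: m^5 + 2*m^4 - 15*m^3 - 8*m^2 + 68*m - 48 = (m - 2)*(m^4 + 4*m^3 - 7*m^2 - 22*m + 24) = (m - 2)*(m - 1)*(m^3 + 5*m^2 - 2*m - 24) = (m - 2)^2*(m - 1)*(m^2 + 7*m + 12) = (m - 2)^2*(m - 1)*(m + 4)*(m + 3)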